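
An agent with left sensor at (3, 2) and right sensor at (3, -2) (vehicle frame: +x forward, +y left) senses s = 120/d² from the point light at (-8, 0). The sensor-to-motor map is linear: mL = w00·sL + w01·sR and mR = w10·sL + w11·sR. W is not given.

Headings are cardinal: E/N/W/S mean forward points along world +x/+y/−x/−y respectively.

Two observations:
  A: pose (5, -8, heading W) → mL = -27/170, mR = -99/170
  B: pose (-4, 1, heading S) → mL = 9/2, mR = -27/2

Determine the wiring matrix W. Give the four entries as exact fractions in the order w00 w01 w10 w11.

obs A: pose=(5,-8,W) → sL=3/5, sR=15/17, mL=-27/170, mR=-99/170
obs B: pose=(-4,1,S) → sL=3, sR=15, mL=9/2, mR=-27/2
sensor matrix S = [[3/5, 15/17], [3, 15]]; det S = 108/17
solve [mL_A; mL_B] = S·[w00; w01] and [mR_A; mR_B] = S·[w10; w11]:
  w00 = -1, w01 = 1/2, w10 = 1/2, w11 = -1

-1 1/2 1/2 -1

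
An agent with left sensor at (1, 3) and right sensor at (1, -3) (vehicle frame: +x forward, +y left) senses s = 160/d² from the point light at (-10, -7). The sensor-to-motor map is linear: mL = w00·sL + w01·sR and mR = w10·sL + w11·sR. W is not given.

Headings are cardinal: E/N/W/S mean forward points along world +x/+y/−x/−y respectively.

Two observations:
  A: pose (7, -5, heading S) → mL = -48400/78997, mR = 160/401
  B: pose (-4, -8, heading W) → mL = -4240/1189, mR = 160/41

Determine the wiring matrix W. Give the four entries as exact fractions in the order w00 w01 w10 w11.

1/2 -1 1 0

obs A: pose=(7,-5,S) → sL=160/401, sR=160/197, mL=-48400/78997, mR=160/401
obs B: pose=(-4,-8,W) → sL=160/41, sR=160/29, mL=-4240/1189, mR=160/41
sensor matrix S = [[160/401, 160/197], [160/41, 160/29]]; det S = -90931200/93927433
solve [mL_A; mL_B] = S·[w00; w01] and [mR_A; mR_B] = S·[w10; w11]:
  w00 = 1/2, w01 = -1, w10 = 1, w11 = 0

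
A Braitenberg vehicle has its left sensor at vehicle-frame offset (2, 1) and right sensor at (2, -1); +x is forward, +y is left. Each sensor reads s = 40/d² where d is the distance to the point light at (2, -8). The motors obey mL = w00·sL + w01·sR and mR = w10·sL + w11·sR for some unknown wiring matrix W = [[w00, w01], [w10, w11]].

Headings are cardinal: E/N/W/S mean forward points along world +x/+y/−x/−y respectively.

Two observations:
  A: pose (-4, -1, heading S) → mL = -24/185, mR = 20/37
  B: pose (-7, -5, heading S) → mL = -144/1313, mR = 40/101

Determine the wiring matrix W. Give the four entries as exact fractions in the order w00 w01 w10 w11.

-1/2 1/2 0 1

obs A: pose=(-4,-1,S) → sL=4/5, sR=20/37, mL=-24/185, mR=20/37
obs B: pose=(-7,-5,S) → sL=8/13, sR=40/101, mL=-144/1313, mR=40/101
sensor matrix S = [[4/5, 20/37], [8/13, 40/101]]; det S = -768/48581
solve [mL_A; mL_B] = S·[w00; w01] and [mR_A; mR_B] = S·[w10; w11]:
  w00 = -1/2, w01 = 1/2, w10 = 0, w11 = 1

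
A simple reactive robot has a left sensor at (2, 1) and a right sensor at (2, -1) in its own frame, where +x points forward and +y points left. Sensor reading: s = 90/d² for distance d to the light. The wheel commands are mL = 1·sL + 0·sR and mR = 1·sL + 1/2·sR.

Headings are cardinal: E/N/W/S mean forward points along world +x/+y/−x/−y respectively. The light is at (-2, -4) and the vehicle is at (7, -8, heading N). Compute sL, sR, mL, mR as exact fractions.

left sensor world pos  = (6, -6); dL² = 68
right sensor world pos = (8, -6); dR² = 104
sL = 90/68 = 45/34
sR = 90/104 = 45/52
mL = 1·sL + 0·sR = 45/34
mR = 1·sL + 1/2·sR = 3105/1768

45/34 45/52 45/34 3105/1768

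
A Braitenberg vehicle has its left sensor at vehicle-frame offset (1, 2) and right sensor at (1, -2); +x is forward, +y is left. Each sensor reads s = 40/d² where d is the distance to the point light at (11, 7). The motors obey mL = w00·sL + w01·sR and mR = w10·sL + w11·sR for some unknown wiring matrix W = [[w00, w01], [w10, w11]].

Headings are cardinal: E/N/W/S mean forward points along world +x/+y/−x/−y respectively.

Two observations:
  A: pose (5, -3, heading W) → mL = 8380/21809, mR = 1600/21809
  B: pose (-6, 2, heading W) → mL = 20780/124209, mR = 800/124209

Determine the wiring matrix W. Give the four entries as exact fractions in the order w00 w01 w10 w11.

1 1/2 -1/2 1/2

obs A: pose=(5,-3,W) → sL=40/193, sR=40/113, mL=8380/21809, mR=1600/21809
obs B: pose=(-6,2,W) → sL=40/373, sR=40/333, mL=20780/124209, mR=800/124209
sensor matrix S = [[40/193, 40/113], [40/373, 40/333]]; det S = -35392000/2708874081
solve [mL_A; mL_B] = S·[w00; w01] and [mR_A; mR_B] = S·[w10; w11]:
  w00 = 1, w01 = 1/2, w10 = -1/2, w11 = 1/2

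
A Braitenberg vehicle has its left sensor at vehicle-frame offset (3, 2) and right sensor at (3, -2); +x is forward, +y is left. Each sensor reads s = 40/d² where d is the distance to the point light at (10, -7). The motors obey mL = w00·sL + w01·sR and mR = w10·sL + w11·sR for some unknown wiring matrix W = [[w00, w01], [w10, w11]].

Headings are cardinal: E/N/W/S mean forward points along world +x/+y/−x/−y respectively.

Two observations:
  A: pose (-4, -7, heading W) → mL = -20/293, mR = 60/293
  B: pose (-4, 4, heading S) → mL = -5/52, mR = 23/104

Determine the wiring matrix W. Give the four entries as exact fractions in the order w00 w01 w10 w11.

obs A: pose=(-4,-7,W) → sL=40/293, sR=40/293, mL=-20/293, mR=60/293
obs B: pose=(-4,4,S) → sL=5/26, sR=1/8, mL=-5/52, mR=23/104
sensor matrix S = [[40/293, 40/293], [5/26, 1/8]]; det S = -35/3809
solve [mL_A; mL_B] = S·[w00; w01] and [mR_A; mR_B] = S·[w10; w11]:
  w00 = -1/2, w01 = 0, w10 = 1/2, w11 = 1

-1/2 0 1/2 1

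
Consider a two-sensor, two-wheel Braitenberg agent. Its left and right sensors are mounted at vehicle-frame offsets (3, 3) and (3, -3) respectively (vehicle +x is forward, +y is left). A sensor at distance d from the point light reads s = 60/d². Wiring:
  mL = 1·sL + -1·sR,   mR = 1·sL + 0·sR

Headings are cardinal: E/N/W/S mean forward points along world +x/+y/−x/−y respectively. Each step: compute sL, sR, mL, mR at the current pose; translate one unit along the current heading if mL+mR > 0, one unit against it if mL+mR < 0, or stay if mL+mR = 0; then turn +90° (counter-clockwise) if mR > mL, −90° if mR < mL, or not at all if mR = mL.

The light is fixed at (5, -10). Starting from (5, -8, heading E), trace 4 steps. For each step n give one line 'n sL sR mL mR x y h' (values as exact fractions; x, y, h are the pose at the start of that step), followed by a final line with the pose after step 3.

n=0: pose=(5,-8,E); sL=30/17, sR=6; mL=-72/17, mR=30/17; mL+mR=-42/17 → advance -1; mR−mL=6 → turn +1·90°
n=1: pose=(4,-8,N); sL=60/41, sR=60/29; mL=-720/1189, mR=60/41; mL+mR=1020/1189 → advance +1; mR−mL=60/29 → turn +1·90°
n=2: pose=(4,-7,W); sL=15/4, sR=15/13; mL=135/52, mR=15/4; mL+mR=165/26 → advance +1; mR−mL=15/13 → turn +1·90°
n=3: pose=(3,-7,S); sL=60, sR=12/5; mL=288/5, mR=60; mL+mR=588/5 → advance +1; mR−mL=12/5 → turn +1·90°

0 30/17 6 -72/17 30/17 5 -8 E
1 60/41 60/29 -720/1189 60/41 4 -8 N
2 15/4 15/13 135/52 15/4 4 -7 W
3 60 12/5 288/5 60 3 -7 S
final 3 -8 E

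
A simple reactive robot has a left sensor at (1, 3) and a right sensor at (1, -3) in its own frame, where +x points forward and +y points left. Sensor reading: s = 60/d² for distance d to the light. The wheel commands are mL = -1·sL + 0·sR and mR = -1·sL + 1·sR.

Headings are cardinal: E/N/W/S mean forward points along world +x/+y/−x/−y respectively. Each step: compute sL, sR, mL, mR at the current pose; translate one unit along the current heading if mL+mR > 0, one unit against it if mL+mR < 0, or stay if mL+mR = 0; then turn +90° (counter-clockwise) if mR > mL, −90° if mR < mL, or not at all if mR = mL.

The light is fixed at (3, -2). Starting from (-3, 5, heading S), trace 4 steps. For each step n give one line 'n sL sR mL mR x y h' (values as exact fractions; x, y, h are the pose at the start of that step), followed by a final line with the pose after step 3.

0 4/3 20/39 -4/3 -32/39 -3 5 S
1 30/73 6/5 -30/73 288/365 -3 6 E
2 12/29 12/17 -12/29 144/493 -2 6 N
3 15/13 15/34 -15/13 -315/442 -2 5 W
final -1 5 S

n=0: pose=(-3,5,S); sL=4/3, sR=20/39; mL=-4/3, mR=-32/39; mL+mR=-28/13 → advance -1; mR−mL=20/39 → turn +1·90°
n=1: pose=(-3,6,E); sL=30/73, sR=6/5; mL=-30/73, mR=288/365; mL+mR=138/365 → advance +1; mR−mL=6/5 → turn +1·90°
n=2: pose=(-2,6,N); sL=12/29, sR=12/17; mL=-12/29, mR=144/493; mL+mR=-60/493 → advance -1; mR−mL=12/17 → turn +1·90°
n=3: pose=(-2,5,W); sL=15/13, sR=15/34; mL=-15/13, mR=-315/442; mL+mR=-825/442 → advance -1; mR−mL=15/34 → turn +1·90°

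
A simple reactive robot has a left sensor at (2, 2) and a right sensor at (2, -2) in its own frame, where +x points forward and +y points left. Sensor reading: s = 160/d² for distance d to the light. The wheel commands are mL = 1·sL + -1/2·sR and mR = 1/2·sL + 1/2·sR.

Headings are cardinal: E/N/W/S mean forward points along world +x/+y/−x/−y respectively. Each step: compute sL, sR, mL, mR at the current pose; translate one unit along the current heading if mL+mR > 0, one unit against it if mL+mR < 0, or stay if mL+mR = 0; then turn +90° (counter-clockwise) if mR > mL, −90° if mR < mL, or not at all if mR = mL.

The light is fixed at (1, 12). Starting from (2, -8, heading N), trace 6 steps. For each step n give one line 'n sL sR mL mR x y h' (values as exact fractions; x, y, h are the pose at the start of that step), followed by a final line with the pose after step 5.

n=0: pose=(2,-8,N); sL=32/65, sR=160/333; mL=5456/21645, mR=10528/21645; mL+mR=48/65 → advance +1; mR−mL=5072/21645 → turn +1·90°
n=1: pose=(2,-7,W); sL=80/221, sR=16/29; mL=552/6409, mR=2928/6409; mL+mR=120/221 → advance +1; mR−mL=2376/6409 → turn +1·90°
n=2: pose=(1,-7,S); sL=32/89, sR=32/89; mL=16/89, mR=32/89; mL+mR=48/89 → advance +1; mR−mL=16/89 → turn +1·90°
n=3: pose=(1,-8,E); sL=20/41, sR=20/61; mL=810/2501, mR=1020/2501; mL+mR=30/41 → advance +1; mR−mL=210/2501 → turn +1·90°
n=4: pose=(2,-8,N); sL=32/65, sR=160/333; mL=5456/21645, mR=10528/21645; mL+mR=48/65 → advance +1; mR−mL=5072/21645 → turn +1·90°
n=5: pose=(2,-7,W); sL=80/221, sR=16/29; mL=552/6409, mR=2928/6409; mL+mR=120/221 → advance +1; mR−mL=2376/6409 → turn +1·90°

0 32/65 160/333 5456/21645 10528/21645 2 -8 N
1 80/221 16/29 552/6409 2928/6409 2 -7 W
2 32/89 32/89 16/89 32/89 1 -7 S
3 20/41 20/61 810/2501 1020/2501 1 -8 E
4 32/65 160/333 5456/21645 10528/21645 2 -8 N
5 80/221 16/29 552/6409 2928/6409 2 -7 W
final 1 -7 S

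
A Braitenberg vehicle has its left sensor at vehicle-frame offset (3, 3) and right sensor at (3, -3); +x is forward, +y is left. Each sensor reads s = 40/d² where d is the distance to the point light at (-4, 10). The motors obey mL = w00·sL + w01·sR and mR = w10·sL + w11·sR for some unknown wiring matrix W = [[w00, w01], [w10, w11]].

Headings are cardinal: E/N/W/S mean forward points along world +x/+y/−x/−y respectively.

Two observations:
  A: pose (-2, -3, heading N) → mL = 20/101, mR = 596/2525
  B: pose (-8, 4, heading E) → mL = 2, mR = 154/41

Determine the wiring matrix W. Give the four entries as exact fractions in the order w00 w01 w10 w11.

obs A: pose=(-2,-3,N) → sL=40/101, sR=8/25, mL=20/101, mR=596/2525
obs B: pose=(-8,4,E) → sL=4, sR=20/41, mL=2, mR=154/41
sensor matrix S = [[40/101, 8/25], [4, 20/41]]; det S = -112512/103525
solve [mL_A; mL_B] = S·[w00; w01] and [mR_A; mR_B] = S·[w10; w11]:
  w00 = 1/2, w01 = 0, w10 = 1, w11 = -1/2

1/2 0 1 -1/2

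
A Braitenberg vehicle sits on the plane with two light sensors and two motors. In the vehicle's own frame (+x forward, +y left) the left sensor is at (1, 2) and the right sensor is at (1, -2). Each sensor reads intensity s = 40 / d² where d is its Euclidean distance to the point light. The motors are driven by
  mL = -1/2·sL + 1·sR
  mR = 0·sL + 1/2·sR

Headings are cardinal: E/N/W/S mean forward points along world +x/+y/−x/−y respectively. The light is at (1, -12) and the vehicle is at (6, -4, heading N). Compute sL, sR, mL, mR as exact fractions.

left sensor world pos  = (4, -3); dL² = 90
right sensor world pos = (8, -3); dR² = 130
sL = 40/90 = 4/9
sR = 40/130 = 4/13
mL = -1/2·sL + 1·sR = 10/117
mR = 0·sL + 1/2·sR = 2/13

4/9 4/13 10/117 2/13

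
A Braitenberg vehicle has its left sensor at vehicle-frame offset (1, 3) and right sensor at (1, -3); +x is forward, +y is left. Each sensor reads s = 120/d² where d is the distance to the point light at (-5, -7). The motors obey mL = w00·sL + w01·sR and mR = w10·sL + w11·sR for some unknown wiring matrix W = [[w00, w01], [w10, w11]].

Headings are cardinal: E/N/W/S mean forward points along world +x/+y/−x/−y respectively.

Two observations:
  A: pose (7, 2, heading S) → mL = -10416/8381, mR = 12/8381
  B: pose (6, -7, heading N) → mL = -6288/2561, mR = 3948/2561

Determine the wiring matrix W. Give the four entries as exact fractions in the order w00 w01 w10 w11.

-1 -1 1 -1/2

obs A: pose=(7,2,S) → sL=120/289, sR=24/29, mL=-10416/8381, mR=12/8381
obs B: pose=(6,-7,N) → sL=24/13, sR=120/197, mL=-6288/2561, mR=3948/2561
sensor matrix S = [[120/289, 24/29], [24/13, 120/197]]; det S = -27364608/21463741
solve [mL_A; mL_B] = S·[w00; w01] and [mR_A; mR_B] = S·[w10; w11]:
  w00 = -1, w01 = -1, w10 = 1, w11 = -1/2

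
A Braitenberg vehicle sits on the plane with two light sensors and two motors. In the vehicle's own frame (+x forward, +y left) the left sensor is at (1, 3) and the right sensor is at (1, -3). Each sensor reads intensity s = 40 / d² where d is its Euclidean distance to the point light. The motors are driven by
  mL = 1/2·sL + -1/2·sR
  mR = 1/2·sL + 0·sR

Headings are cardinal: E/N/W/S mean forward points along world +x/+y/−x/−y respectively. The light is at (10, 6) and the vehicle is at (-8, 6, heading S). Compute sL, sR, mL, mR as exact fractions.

left sensor world pos  = (-5, 5); dL² = 226
right sensor world pos = (-11, 5); dR² = 442
sL = 40/226 = 20/113
sR = 40/442 = 20/221
mL = 1/2·sL + -1/2·sR = 1080/24973
mR = 1/2·sL + 0·sR = 10/113

20/113 20/221 1080/24973 10/113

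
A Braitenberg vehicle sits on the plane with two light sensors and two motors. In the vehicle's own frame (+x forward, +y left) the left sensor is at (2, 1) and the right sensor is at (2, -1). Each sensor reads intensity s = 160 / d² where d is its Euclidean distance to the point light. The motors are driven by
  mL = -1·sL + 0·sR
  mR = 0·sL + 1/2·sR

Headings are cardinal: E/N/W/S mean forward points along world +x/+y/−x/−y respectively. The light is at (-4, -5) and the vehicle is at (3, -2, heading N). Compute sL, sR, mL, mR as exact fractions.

left sensor world pos  = (2, 0); dL² = 61
right sensor world pos = (4, 0); dR² = 89
sL = 160/61 = 160/61
sR = 160/89 = 160/89
mL = -1·sL + 0·sR = -160/61
mR = 0·sL + 1/2·sR = 80/89

160/61 160/89 -160/61 80/89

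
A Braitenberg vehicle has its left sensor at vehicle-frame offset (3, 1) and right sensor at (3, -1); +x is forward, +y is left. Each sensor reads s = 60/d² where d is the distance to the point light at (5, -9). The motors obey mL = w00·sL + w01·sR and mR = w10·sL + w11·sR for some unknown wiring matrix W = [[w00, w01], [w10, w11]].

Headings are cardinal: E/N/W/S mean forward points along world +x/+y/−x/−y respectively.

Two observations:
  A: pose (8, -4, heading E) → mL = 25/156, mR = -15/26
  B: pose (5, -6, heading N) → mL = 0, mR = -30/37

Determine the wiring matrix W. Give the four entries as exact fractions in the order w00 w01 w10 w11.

-1/2 1/2 0 -1/2

obs A: pose=(8,-4,E) → sL=5/6, sR=15/13, mL=25/156, mR=-15/26
obs B: pose=(5,-6,N) → sL=60/37, sR=60/37, mL=0, mR=-30/37
sensor matrix S = [[5/6, 15/13], [60/37, 60/37]]; det S = -250/481
solve [mL_A; mL_B] = S·[w00; w01] and [mR_A; mR_B] = S·[w10; w11]:
  w00 = -1/2, w01 = 1/2, w10 = 0, w11 = -1/2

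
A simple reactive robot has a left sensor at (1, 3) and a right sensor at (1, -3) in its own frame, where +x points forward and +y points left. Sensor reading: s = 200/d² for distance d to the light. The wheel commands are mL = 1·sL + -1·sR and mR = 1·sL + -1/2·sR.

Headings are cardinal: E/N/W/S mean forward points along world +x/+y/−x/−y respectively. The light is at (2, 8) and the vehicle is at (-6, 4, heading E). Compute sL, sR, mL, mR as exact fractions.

left sensor world pos  = (-5, 7); dL² = 50
right sensor world pos = (-5, 1); dR² = 98
sL = 200/50 = 4
sR = 200/98 = 100/49
mL = 1·sL + -1·sR = 96/49
mR = 1·sL + -1/2·sR = 146/49

4 100/49 96/49 146/49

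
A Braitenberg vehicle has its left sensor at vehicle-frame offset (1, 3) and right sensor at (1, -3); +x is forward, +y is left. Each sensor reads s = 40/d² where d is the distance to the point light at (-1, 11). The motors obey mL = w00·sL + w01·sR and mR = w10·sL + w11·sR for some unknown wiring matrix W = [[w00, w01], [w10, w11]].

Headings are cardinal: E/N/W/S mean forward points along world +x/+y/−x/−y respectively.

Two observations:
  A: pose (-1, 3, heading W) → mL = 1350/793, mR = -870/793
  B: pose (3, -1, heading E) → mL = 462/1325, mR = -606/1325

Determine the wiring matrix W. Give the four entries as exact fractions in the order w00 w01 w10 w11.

1/2 1 -1 -1/2

obs A: pose=(-1,3,W) → sL=20/61, sR=20/13, mL=1350/793, mR=-870/793
obs B: pose=(3,-1,E) → sL=20/53, sR=4/25, mL=462/1325, mR=-606/1325
sensor matrix S = [[20/61, 20/13], [20/53, 4/25]]; det S = -110976/210145
solve [mL_A; mL_B] = S·[w00; w01] and [mR_A; mR_B] = S·[w10; w11]:
  w00 = 1/2, w01 = 1, w10 = -1, w11 = -1/2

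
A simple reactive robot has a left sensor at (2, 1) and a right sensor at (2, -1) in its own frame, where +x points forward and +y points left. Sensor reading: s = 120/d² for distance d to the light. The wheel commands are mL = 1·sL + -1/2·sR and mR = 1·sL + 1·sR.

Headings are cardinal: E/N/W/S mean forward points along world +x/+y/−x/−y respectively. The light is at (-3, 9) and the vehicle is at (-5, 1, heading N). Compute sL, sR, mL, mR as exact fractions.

8/3 120/37 116/111 656/111

left sensor world pos  = (-6, 3); dL² = 45
right sensor world pos = (-4, 3); dR² = 37
sL = 120/45 = 8/3
sR = 120/37 = 120/37
mL = 1·sL + -1/2·sR = 116/111
mR = 1·sL + 1·sR = 656/111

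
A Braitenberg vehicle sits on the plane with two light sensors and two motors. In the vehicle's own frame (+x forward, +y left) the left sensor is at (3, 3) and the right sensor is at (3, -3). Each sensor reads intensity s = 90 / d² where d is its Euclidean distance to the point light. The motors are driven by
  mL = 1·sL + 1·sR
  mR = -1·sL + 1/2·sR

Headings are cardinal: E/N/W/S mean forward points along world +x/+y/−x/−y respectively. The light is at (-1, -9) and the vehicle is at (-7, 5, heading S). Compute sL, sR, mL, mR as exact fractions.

9/13 45/101 1494/1313 -1233/2626

left sensor world pos  = (-4, 2); dL² = 130
right sensor world pos = (-10, 2); dR² = 202
sL = 90/130 = 9/13
sR = 90/202 = 45/101
mL = 1·sL + 1·sR = 1494/1313
mR = -1·sL + 1/2·sR = -1233/2626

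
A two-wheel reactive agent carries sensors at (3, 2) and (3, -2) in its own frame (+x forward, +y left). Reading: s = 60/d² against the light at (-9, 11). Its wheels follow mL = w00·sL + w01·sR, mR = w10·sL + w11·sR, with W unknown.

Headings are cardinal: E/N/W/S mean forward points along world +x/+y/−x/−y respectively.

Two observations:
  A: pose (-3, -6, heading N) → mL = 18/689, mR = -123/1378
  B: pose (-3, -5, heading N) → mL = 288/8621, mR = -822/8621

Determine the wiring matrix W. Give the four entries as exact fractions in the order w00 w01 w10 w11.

1/2 -1/2 1/2 -1

obs A: pose=(-3,-6,N) → sL=15/53, sR=3/13, mL=18/689, mR=-123/1378
obs B: pose=(-3,-5,N) → sL=12/37, sR=60/233, mL=288/8621, mR=-822/8621
sensor matrix S = [[15/53, 3/13], [12/37, 60/233]]; det S = -11664/5939869
solve [mL_A; mL_B] = S·[w00; w01] and [mR_A; mR_B] = S·[w10; w11]:
  w00 = 1/2, w01 = -1/2, w10 = 1/2, w11 = -1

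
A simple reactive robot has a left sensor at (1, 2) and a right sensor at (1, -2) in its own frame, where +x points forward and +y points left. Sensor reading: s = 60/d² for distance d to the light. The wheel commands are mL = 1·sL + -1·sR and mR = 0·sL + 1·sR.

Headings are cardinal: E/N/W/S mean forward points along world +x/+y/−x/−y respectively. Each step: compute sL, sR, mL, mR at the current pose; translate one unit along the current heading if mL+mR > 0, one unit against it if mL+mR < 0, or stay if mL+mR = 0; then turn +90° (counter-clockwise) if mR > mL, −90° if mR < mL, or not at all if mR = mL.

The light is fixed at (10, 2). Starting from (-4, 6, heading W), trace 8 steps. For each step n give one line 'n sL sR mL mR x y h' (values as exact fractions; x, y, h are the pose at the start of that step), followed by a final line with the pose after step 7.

n=0: pose=(-4,6,W); sL=60/229, sR=20/87; mL=640/19923, mR=20/87; mL+mR=60/229 → advance +1; mR−mL=3940/19923 → turn +1·90°
n=1: pose=(-5,6,S); sL=30/89, sR=30/149; mL=1800/13261, mR=30/149; mL+mR=30/89 → advance +1; mR−mL=870/13261 → turn +1·90°
n=2: pose=(-5,5,E); sL=60/221, sR=60/197; mL=-1440/43537, mR=60/197; mL+mR=60/221 → advance +1; mR−mL=14700/43537 → turn +1·90°
n=3: pose=(-4,5,N); sL=15/68, sR=3/8; mL=-21/136, mR=3/8; mL+mR=15/68 → advance +1; mR−mL=9/17 → turn +1·90°
n=4: pose=(-4,6,W); sL=60/229, sR=20/87; mL=640/19923, mR=20/87; mL+mR=60/229 → advance +1; mR−mL=3940/19923 → turn +1·90°
n=5: pose=(-5,6,S); sL=30/89, sR=30/149; mL=1800/13261, mR=30/149; mL+mR=30/89 → advance +1; mR−mL=870/13261 → turn +1·90°
n=6: pose=(-5,5,E); sL=60/221, sR=60/197; mL=-1440/43537, mR=60/197; mL+mR=60/221 → advance +1; mR−mL=14700/43537 → turn +1·90°
n=7: pose=(-4,5,N); sL=15/68, sR=3/8; mL=-21/136, mR=3/8; mL+mR=15/68 → advance +1; mR−mL=9/17 → turn +1·90°

0 60/229 20/87 640/19923 20/87 -4 6 W
1 30/89 30/149 1800/13261 30/149 -5 6 S
2 60/221 60/197 -1440/43537 60/197 -5 5 E
3 15/68 3/8 -21/136 3/8 -4 5 N
4 60/229 20/87 640/19923 20/87 -4 6 W
5 30/89 30/149 1800/13261 30/149 -5 6 S
6 60/221 60/197 -1440/43537 60/197 -5 5 E
7 15/68 3/8 -21/136 3/8 -4 5 N
final -4 6 W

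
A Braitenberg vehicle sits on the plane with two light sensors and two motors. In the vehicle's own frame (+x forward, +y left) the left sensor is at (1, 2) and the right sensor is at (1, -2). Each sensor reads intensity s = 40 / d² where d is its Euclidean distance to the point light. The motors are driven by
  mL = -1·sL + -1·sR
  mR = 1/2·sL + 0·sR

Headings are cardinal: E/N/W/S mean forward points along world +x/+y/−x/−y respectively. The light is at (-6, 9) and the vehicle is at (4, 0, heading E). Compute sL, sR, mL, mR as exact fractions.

4/17 20/121 -824/2057 2/17

left sensor world pos  = (5, 2); dL² = 170
right sensor world pos = (5, -2); dR² = 242
sL = 40/170 = 4/17
sR = 40/242 = 20/121
mL = -1·sL + -1·sR = -824/2057
mR = 1/2·sL + 0·sR = 2/17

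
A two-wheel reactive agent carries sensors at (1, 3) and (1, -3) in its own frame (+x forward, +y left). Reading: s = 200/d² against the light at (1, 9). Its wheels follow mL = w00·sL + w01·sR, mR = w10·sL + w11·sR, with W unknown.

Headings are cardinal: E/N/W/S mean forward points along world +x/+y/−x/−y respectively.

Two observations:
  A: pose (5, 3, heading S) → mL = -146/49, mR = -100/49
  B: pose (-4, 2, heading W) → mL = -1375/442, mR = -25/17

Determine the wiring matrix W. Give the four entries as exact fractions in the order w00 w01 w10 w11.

1/2 -1 -1 0

obs A: pose=(5,3,S) → sL=100/49, sR=4, mL=-146/49, mR=-100/49
obs B: pose=(-4,2,W) → sL=25/17, sR=50/13, mL=-1375/442, mR=-25/17
sensor matrix S = [[100/49, 4], [25/17, 50/13]]; det S = 21300/10829
solve [mL_A; mL_B] = S·[w00; w01] and [mR_A; mR_B] = S·[w10; w11]:
  w00 = 1/2, w01 = -1, w10 = -1, w11 = 0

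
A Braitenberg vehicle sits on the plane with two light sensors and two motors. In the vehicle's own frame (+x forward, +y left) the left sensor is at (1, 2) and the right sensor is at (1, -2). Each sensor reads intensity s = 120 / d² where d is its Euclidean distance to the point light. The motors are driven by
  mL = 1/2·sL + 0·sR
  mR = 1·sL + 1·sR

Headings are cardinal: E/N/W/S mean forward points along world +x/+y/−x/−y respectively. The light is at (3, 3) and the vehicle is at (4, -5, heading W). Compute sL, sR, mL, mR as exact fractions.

6/5 10/3 3/5 68/15

left sensor world pos  = (3, -7); dL² = 100
right sensor world pos = (3, -3); dR² = 36
sL = 120/100 = 6/5
sR = 120/36 = 10/3
mL = 1/2·sL + 0·sR = 3/5
mR = 1·sL + 1·sR = 68/15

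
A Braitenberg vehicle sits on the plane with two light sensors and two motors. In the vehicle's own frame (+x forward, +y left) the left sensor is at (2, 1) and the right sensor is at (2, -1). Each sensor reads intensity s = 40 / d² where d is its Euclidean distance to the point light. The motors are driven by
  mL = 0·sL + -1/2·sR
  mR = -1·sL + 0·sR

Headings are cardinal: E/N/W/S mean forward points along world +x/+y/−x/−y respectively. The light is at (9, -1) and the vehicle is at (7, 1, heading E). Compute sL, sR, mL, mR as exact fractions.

left sensor world pos  = (9, 2); dL² = 9
right sensor world pos = (9, 0); dR² = 1
sL = 40/9 = 40/9
sR = 40/1 = 40
mL = 0·sL + -1/2·sR = -20
mR = -1·sL + 0·sR = -40/9

40/9 40 -20 -40/9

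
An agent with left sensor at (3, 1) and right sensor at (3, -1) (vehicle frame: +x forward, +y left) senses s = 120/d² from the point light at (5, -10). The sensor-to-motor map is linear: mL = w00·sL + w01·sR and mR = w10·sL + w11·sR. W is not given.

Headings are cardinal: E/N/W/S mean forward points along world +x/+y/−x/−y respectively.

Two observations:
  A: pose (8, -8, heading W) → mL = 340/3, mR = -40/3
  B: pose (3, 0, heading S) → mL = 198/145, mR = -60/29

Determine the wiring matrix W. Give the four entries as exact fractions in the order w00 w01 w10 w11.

1 -1/2 0 -1

obs A: pose=(8,-8,W) → sL=120, sR=40/3, mL=340/3, mR=-40/3
obs B: pose=(3,0,S) → sL=12/5, sR=60/29, mL=198/145, mR=-60/29
sensor matrix S = [[120, 40/3], [12/5, 60/29]]; det S = 6272/29
solve [mL_A; mL_B] = S·[w00; w01] and [mR_A; mR_B] = S·[w10; w11]:
  w00 = 1, w01 = -1/2, w10 = 0, w11 = -1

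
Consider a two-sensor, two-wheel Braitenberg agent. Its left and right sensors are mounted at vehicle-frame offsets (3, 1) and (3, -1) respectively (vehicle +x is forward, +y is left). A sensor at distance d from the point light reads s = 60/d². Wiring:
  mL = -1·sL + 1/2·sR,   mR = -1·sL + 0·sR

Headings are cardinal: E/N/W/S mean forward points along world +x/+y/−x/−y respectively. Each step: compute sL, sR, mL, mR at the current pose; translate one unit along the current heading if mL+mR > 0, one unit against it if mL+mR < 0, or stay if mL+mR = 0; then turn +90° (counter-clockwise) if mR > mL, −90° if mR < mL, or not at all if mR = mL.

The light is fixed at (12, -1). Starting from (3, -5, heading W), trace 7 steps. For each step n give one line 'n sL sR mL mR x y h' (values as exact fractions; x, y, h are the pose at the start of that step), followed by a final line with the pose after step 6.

n=0: pose=(3,-5,W); sL=60/169, sR=20/51; mL=-1370/8619, mR=-60/169; mL+mR=-4430/8619 → advance -1; mR−mL=-10/51 → turn -1·90°
n=1: pose=(4,-5,N); sL=30/41, sR=6/5; mL=-27/205, mR=-30/41; mL+mR=-177/205 → advance -1; mR−mL=-3/5 → turn -1·90°
n=2: pose=(4,-6,E); sL=60/41, sR=60/61; mL=-2430/2501, mR=-60/41; mL+mR=-6090/2501 → advance -1; mR−mL=-30/61 → turn -1·90°
n=3: pose=(3,-6,S); sL=15/32, sR=15/41; mL=-375/1312, mR=-15/32; mL+mR=-495/656 → advance -1; mR−mL=-15/82 → turn -1·90°
n=4: pose=(3,-5,W); sL=60/169, sR=20/51; mL=-1370/8619, mR=-60/169; mL+mR=-4430/8619 → advance -1; mR−mL=-10/51 → turn -1·90°
n=5: pose=(4,-5,N); sL=30/41, sR=6/5; mL=-27/205, mR=-30/41; mL+mR=-177/205 → advance -1; mR−mL=-3/5 → turn -1·90°
n=6: pose=(4,-6,E); sL=60/41, sR=60/61; mL=-2430/2501, mR=-60/41; mL+mR=-6090/2501 → advance -1; mR−mL=-30/61 → turn -1·90°

0 60/169 20/51 -1370/8619 -60/169 3 -5 W
1 30/41 6/5 -27/205 -30/41 4 -5 N
2 60/41 60/61 -2430/2501 -60/41 4 -6 E
3 15/32 15/41 -375/1312 -15/32 3 -6 S
4 60/169 20/51 -1370/8619 -60/169 3 -5 W
5 30/41 6/5 -27/205 -30/41 4 -5 N
6 60/41 60/61 -2430/2501 -60/41 4 -6 E
final 3 -6 S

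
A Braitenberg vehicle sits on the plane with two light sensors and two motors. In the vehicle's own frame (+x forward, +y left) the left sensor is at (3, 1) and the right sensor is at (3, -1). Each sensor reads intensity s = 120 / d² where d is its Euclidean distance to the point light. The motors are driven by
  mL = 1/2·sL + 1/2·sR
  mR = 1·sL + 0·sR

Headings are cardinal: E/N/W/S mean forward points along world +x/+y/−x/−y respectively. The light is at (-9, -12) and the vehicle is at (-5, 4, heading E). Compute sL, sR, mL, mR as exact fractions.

left sensor world pos  = (-2, 5); dL² = 338
right sensor world pos = (-2, 3); dR² = 274
sL = 120/338 = 60/169
sR = 120/274 = 60/137
mL = 1/2·sL + 1/2·sR = 9180/23153
mR = 1·sL + 0·sR = 60/169

60/169 60/137 9180/23153 60/169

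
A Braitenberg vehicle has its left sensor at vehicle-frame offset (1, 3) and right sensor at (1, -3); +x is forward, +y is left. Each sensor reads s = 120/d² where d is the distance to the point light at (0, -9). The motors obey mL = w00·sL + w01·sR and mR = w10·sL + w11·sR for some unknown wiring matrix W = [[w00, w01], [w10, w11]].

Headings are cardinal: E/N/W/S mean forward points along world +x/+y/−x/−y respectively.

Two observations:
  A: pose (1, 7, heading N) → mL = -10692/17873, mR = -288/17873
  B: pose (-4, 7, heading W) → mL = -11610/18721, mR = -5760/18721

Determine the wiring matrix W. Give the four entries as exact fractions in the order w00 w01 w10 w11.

-1/2 -1 -1 1

obs A: pose=(1,7,N) → sL=120/293, sR=24/61, mL=-10692/17873, mR=-288/17873
obs B: pose=(-4,7,W) → sL=60/97, sR=60/193, mL=-11610/18721, mR=-5760/18721
sensor matrix S = [[120/293, 24/61], [60/97, 60/193]]; det S = -38828160/334600433
solve [mL_A; mL_B] = S·[w00; w01] and [mR_A; mR_B] = S·[w10; w11]:
  w00 = -1/2, w01 = -1, w10 = -1, w11 = 1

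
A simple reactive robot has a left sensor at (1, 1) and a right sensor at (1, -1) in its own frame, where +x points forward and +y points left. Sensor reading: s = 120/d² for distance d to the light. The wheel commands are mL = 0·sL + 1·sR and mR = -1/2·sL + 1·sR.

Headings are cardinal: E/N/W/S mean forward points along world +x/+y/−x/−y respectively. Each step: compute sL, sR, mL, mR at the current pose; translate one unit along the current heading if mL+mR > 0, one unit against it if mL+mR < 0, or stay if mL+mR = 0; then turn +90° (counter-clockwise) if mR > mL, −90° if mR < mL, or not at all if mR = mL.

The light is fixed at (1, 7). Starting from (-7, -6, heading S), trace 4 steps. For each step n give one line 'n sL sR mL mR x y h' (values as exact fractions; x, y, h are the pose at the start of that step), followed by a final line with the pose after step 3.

n=0: pose=(-7,-6,S); sL=24/49, sR=120/277; mL=120/277, mR=2556/13573; mL+mR=8436/13573 → advance +1; mR−mL=-12/49 → turn -1·90°
n=1: pose=(-7,-7,W); sL=20/51, sR=12/25; mL=12/25, mR=362/1275; mL+mR=974/1275 → advance +1; mR−mL=-10/51 → turn -1·90°
n=2: pose=(-8,-7,N); sL=120/269, sR=120/233; mL=120/233, mR=18300/62677; mL+mR=50580/62677 → advance +1; mR−mL=-60/269 → turn -1·90°
n=3: pose=(-8,-6,E); sL=15/26, sR=6/13; mL=6/13, mR=9/52; mL+mR=33/52 → advance +1; mR−mL=-15/52 → turn -1·90°

0 24/49 120/277 120/277 2556/13573 -7 -6 S
1 20/51 12/25 12/25 362/1275 -7 -7 W
2 120/269 120/233 120/233 18300/62677 -8 -7 N
3 15/26 6/13 6/13 9/52 -8 -6 E
final -7 -6 S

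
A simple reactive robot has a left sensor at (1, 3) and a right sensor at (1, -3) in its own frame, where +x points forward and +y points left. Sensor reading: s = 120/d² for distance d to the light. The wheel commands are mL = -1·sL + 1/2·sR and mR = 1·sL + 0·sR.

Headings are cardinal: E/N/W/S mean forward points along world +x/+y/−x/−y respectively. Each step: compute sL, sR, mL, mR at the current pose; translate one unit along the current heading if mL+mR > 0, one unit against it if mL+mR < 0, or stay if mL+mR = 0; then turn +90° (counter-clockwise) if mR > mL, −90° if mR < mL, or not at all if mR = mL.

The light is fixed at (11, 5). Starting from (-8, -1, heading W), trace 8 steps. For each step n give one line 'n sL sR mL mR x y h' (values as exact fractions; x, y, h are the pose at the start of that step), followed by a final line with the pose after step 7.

n=0: pose=(-8,-1,W); sL=120/481, sR=120/409; mL=-20220/196729, mR=120/481; mL+mR=60/409 → advance +1; mR−mL=69300/196729 → turn +1·90°
n=1: pose=(-9,-1,S); sL=60/169, sR=60/289; mL=-12270/48841, mR=60/169; mL+mR=30/289 → advance +1; mR−mL=29610/48841 → turn +1·90°
n=2: pose=(-9,-2,E); sL=120/377, sR=120/461; mL=-32700/173797, mR=120/377; mL+mR=60/461 → advance +1; mR−mL=88020/173797 → turn +1·90°
n=3: pose=(-8,-2,N); sL=3/13, sR=30/73; mL=-24/949, mR=3/13; mL+mR=15/73 → advance +1; mR−mL=243/949 → turn +1·90°
n=4: pose=(-8,-1,W); sL=120/481, sR=120/409; mL=-20220/196729, mR=120/481; mL+mR=60/409 → advance +1; mR−mL=69300/196729 → turn +1·90°
n=5: pose=(-9,-1,S); sL=60/169, sR=60/289; mL=-12270/48841, mR=60/169; mL+mR=30/289 → advance +1; mR−mL=29610/48841 → turn +1·90°
n=6: pose=(-9,-2,E); sL=120/377, sR=120/461; mL=-32700/173797, mR=120/377; mL+mR=60/461 → advance +1; mR−mL=88020/173797 → turn +1·90°
n=7: pose=(-8,-2,N); sL=3/13, sR=30/73; mL=-24/949, mR=3/13; mL+mR=15/73 → advance +1; mR−mL=243/949 → turn +1·90°

0 120/481 120/409 -20220/196729 120/481 -8 -1 W
1 60/169 60/289 -12270/48841 60/169 -9 -1 S
2 120/377 120/461 -32700/173797 120/377 -9 -2 E
3 3/13 30/73 -24/949 3/13 -8 -2 N
4 120/481 120/409 -20220/196729 120/481 -8 -1 W
5 60/169 60/289 -12270/48841 60/169 -9 -1 S
6 120/377 120/461 -32700/173797 120/377 -9 -2 E
7 3/13 30/73 -24/949 3/13 -8 -2 N
final -8 -1 W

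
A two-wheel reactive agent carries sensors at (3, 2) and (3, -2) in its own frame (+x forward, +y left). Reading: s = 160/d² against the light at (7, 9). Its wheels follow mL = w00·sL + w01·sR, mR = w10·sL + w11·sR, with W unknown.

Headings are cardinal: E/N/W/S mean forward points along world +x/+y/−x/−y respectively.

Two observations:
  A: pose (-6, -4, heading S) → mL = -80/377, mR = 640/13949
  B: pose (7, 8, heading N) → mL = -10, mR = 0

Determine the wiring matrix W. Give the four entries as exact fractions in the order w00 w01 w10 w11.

-1/2 0 1/2 -1/2

obs A: pose=(-6,-4,S) → sL=160/377, sR=160/481, mL=-80/377, mR=640/13949
obs B: pose=(7,8,N) → sL=20, sR=20, mL=-10, mR=0
sensor matrix S = [[160/377, 160/481], [20, 20]]; det S = 25600/13949
solve [mL_A; mL_B] = S·[w00; w01] and [mR_A; mR_B] = S·[w10; w11]:
  w00 = -1/2, w01 = 0, w10 = 1/2, w11 = -1/2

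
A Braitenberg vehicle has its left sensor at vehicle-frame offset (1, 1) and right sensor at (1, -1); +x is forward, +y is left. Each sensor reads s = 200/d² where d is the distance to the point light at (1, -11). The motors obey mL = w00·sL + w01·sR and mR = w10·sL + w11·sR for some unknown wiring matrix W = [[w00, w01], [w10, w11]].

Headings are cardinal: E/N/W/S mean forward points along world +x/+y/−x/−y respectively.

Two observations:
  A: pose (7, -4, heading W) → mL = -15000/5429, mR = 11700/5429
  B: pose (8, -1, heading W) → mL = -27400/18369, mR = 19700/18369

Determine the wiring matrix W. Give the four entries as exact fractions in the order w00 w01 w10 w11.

obs A: pose=(7,-4,W) → sL=200/61, sR=200/89, mL=-15000/5429, mR=11700/5429
obs B: pose=(8,-1,W) → sL=200/117, sR=200/157, mL=-27400/18369, mR=19700/18369
sensor matrix S = [[200/61, 200/89], [200/117, 200/157]]; det S = 33440000/99725301
solve [mL_A; mL_B] = S·[w00; w01] and [mR_A; mR_B] = S·[w10; w11]:
  w00 = -1/2, w01 = -1/2, w10 = 1, w11 = -1/2

-1/2 -1/2 1 -1/2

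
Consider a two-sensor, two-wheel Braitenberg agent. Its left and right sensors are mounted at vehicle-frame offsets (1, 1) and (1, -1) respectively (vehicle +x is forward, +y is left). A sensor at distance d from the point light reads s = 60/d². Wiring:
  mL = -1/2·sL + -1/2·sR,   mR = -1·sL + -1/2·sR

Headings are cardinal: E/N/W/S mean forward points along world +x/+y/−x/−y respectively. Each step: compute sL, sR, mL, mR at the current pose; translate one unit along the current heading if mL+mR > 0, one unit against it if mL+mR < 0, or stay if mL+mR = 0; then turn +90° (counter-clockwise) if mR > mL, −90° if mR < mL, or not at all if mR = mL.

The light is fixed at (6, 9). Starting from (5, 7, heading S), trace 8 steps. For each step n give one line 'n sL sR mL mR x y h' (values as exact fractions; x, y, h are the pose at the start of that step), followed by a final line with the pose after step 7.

0 20/3 60/13 -220/39 -350/39 5 7 S
1 15/2 15 -45/4 -15 5 8 W
2 60 60 -60 -90 6 8 N
3 30 6 -18 -33 6 7 E
4 20/3 60/13 -220/39 -350/39 5 7 S
5 15/2 15 -45/4 -15 5 8 W
6 60 60 -60 -90 6 8 N
7 30 6 -18 -33 6 7 E
final 5 7 S

n=0: pose=(5,7,S); sL=20/3, sR=60/13; mL=-220/39, mR=-350/39; mL+mR=-190/13 → advance -1; mR−mL=-10/3 → turn -1·90°
n=1: pose=(5,8,W); sL=15/2, sR=15; mL=-45/4, mR=-15; mL+mR=-105/4 → advance -1; mR−mL=-15/4 → turn -1·90°
n=2: pose=(6,8,N); sL=60, sR=60; mL=-60, mR=-90; mL+mR=-150 → advance -1; mR−mL=-30 → turn -1·90°
n=3: pose=(6,7,E); sL=30, sR=6; mL=-18, mR=-33; mL+mR=-51 → advance -1; mR−mL=-15 → turn -1·90°
n=4: pose=(5,7,S); sL=20/3, sR=60/13; mL=-220/39, mR=-350/39; mL+mR=-190/13 → advance -1; mR−mL=-10/3 → turn -1·90°
n=5: pose=(5,8,W); sL=15/2, sR=15; mL=-45/4, mR=-15; mL+mR=-105/4 → advance -1; mR−mL=-15/4 → turn -1·90°
n=6: pose=(6,8,N); sL=60, sR=60; mL=-60, mR=-90; mL+mR=-150 → advance -1; mR−mL=-30 → turn -1·90°
n=7: pose=(6,7,E); sL=30, sR=6; mL=-18, mR=-33; mL+mR=-51 → advance -1; mR−mL=-15 → turn -1·90°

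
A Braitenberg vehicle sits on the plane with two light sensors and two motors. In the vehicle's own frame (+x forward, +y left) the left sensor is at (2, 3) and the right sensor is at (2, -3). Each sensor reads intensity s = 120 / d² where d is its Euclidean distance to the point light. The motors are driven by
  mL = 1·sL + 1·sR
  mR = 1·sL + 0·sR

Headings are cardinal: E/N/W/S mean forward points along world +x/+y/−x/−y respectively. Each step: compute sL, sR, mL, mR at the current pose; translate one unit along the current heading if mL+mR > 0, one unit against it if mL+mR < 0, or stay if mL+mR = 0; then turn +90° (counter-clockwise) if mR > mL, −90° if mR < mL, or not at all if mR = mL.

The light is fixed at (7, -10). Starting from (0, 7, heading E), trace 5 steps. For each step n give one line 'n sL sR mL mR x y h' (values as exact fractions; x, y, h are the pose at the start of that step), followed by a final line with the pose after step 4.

n=0: pose=(0,7,E); sL=24/85, sR=120/221; mL=912/1105, mR=24/85; mL+mR=72/65 → advance +1; mR−mL=-120/221 → turn -1·90°
n=1: pose=(1,7,S); sL=20/39, sR=20/51; mL=200/221, mR=20/39; mL+mR=940/663 → advance +1; mR−mL=-20/51 → turn -1·90°
n=2: pose=(1,6,W); sL=120/233, sR=24/85; mL=15792/19805, mR=120/233; mL+mR=25992/19805 → advance +1; mR−mL=-24/85 → turn -1·90°
n=3: pose=(0,6,N); sL=15/53, sR=6/17; mL=573/901, mR=15/53; mL+mR=828/901 → advance +1; mR−mL=-6/17 → turn -1·90°
n=4: pose=(0,7,E); sL=24/85, sR=120/221; mL=912/1105, mR=24/85; mL+mR=72/65 → advance +1; mR−mL=-120/221 → turn -1·90°

0 24/85 120/221 912/1105 24/85 0 7 E
1 20/39 20/51 200/221 20/39 1 7 S
2 120/233 24/85 15792/19805 120/233 1 6 W
3 15/53 6/17 573/901 15/53 0 6 N
4 24/85 120/221 912/1105 24/85 0 7 E
final 1 7 S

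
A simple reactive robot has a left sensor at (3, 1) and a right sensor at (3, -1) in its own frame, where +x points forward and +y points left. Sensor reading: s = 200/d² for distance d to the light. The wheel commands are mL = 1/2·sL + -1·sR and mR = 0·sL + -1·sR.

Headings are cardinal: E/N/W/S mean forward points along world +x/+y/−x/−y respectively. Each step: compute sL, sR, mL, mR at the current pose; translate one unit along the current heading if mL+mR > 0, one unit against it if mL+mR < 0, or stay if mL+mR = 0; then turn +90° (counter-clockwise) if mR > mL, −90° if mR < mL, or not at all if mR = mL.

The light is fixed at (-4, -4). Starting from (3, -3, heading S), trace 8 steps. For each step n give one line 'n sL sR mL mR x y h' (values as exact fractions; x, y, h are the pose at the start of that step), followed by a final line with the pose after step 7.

n=0: pose=(3,-3,S); sL=50/17, sR=5; mL=-60/17, mR=-5; mL+mR=-145/17 → advance -1; mR−mL=-25/17 → turn -1·90°
n=1: pose=(3,-2,W); sL=200/17, sR=8; mL=-36/17, mR=-8; mL+mR=-172/17 → advance -1; mR−mL=-100/17 → turn -1·90°
n=2: pose=(4,-2,N); sL=100/37, sR=100/53; mL=-1050/1961, mR=-100/53; mL+mR=-4750/1961 → advance -1; mR−mL=-50/37 → turn -1·90°
n=3: pose=(4,-3,E); sL=8/5, sR=200/121; mL=-516/605, mR=-200/121; mL+mR=-1516/605 → advance -1; mR−mL=-4/5 → turn -1·90°
n=4: pose=(3,-3,S); sL=50/17, sR=5; mL=-60/17, mR=-5; mL+mR=-145/17 → advance -1; mR−mL=-25/17 → turn -1·90°
n=5: pose=(3,-2,W); sL=200/17, sR=8; mL=-36/17, mR=-8; mL+mR=-172/17 → advance -1; mR−mL=-100/17 → turn -1·90°
n=6: pose=(4,-2,N); sL=100/37, sR=100/53; mL=-1050/1961, mR=-100/53; mL+mR=-4750/1961 → advance -1; mR−mL=-50/37 → turn -1·90°
n=7: pose=(4,-3,E); sL=8/5, sR=200/121; mL=-516/605, mR=-200/121; mL+mR=-1516/605 → advance -1; mR−mL=-4/5 → turn -1·90°

0 50/17 5 -60/17 -5 3 -3 S
1 200/17 8 -36/17 -8 3 -2 W
2 100/37 100/53 -1050/1961 -100/53 4 -2 N
3 8/5 200/121 -516/605 -200/121 4 -3 E
4 50/17 5 -60/17 -5 3 -3 S
5 200/17 8 -36/17 -8 3 -2 W
6 100/37 100/53 -1050/1961 -100/53 4 -2 N
7 8/5 200/121 -516/605 -200/121 4 -3 E
final 3 -3 S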